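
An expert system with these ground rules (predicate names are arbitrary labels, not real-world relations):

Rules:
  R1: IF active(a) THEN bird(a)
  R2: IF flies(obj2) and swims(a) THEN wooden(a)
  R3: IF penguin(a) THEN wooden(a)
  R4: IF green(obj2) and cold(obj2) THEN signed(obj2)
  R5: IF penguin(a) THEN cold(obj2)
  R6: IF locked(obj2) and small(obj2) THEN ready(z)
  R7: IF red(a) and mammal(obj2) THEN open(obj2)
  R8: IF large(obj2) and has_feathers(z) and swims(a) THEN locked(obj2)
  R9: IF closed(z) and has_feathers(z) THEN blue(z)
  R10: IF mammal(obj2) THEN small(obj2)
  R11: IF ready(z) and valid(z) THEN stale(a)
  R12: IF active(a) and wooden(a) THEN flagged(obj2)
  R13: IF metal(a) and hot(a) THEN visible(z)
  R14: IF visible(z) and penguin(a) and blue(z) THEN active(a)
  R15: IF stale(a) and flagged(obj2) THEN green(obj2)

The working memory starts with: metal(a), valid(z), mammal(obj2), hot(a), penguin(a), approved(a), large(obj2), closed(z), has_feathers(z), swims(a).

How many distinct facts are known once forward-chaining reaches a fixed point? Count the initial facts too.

23

Round 1 fires R3, R5, R8, R9, R10, R13, giving wooden(a), cold(obj2), locked(obj2), blue(z), small(obj2), visible(z).
Round 2 fires R6, R14, giving ready(z), active(a).
Round 3 fires R1, R11, R12, giving bird(a), stale(a), flagged(obj2).
Round 4 fires R15, giving green(obj2).
Round 5 fires R4, giving signed(obj2).
Closure: {active(a), approved(a), bird(a), blue(z), closed(z), cold(obj2), flagged(obj2), green(obj2), has_feathers(z), hot(a), large(obj2), locked(obj2), mammal(obj2), metal(a), penguin(a), ready(z), signed(obj2), small(obj2), stale(a), swims(a), valid(z), visible(z), wooden(a)} — 23 facts.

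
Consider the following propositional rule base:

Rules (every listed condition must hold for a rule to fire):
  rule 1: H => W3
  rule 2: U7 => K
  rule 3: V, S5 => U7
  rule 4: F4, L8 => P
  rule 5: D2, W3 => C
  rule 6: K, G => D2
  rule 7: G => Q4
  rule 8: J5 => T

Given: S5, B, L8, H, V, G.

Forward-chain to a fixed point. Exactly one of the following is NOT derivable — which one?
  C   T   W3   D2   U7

Round 1: rule 1 [H => W3]; rule 3 [V, S5 => U7]; rule 7 [G => Q4]. New: W3, U7, Q4.
Round 2: rule 2 [U7 => K]. New: K.
Round 3: rule 6 [K, G => D2]. New: D2.
Round 4: rule 5 [D2, W3 => C]. New: C.
Derived: D2 (round 3), W3 (round 1), U7 (round 1), C (round 4). T never appears in any round.

T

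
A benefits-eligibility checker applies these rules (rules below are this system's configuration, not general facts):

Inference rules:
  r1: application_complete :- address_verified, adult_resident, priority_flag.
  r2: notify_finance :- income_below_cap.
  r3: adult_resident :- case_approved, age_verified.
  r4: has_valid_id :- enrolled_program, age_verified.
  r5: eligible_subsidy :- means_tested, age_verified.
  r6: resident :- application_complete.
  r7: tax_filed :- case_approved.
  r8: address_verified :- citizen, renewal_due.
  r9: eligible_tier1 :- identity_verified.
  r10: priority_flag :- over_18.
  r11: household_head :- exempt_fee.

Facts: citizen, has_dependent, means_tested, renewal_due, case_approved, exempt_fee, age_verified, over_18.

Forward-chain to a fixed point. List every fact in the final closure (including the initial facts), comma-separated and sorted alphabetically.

[1] r3 [adult_resident :- case_approved, age_verified.]; r5 [eligible_subsidy :- means_tested, age_verified.]; r7 [tax_filed :- case_approved.]; r8 [address_verified :- citizen, renewal_due.]; r10 [priority_flag :- over_18.]; r11 [household_head :- exempt_fee.]. ⇒ new: adult_resident, eligible_subsidy, tax_filed, address_verified, priority_flag, household_head.
[2] r1 [application_complete :- address_verified, adult_resident, priority_flag.]. ⇒ new: application_complete.
[3] r6 [resident :- application_complete.]. ⇒ new: resident.

address_verified, adult_resident, age_verified, application_complete, case_approved, citizen, eligible_subsidy, exempt_fee, has_dependent, household_head, means_tested, over_18, priority_flag, renewal_due, resident, tax_filed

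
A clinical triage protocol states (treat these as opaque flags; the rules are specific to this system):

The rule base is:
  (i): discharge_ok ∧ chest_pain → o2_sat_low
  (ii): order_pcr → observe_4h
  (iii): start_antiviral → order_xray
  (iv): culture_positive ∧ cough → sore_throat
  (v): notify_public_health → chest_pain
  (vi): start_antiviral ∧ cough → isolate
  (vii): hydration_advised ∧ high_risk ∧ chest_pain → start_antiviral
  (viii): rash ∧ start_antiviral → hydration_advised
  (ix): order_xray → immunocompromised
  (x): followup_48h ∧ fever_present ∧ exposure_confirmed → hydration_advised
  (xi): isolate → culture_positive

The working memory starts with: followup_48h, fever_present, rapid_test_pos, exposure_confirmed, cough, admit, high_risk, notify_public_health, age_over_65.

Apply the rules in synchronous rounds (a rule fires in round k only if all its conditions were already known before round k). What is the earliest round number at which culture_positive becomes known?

4

Round 1: (v) [notify_public_health → chest_pain]; (x) [followup_48h ∧ fever_present ∧ exposure_confirmed → hydration_advised]. New: chest_pain, hydration_advised.
Round 2: (vii) [hydration_advised ∧ high_risk ∧ chest_pain → start_antiviral]. New: start_antiviral.
Round 3: (iii) [start_antiviral → order_xray]; (vi) [start_antiviral ∧ cough → isolate]. New: order_xray, isolate.
Round 4: (ix) [order_xray → immunocompromised]; (xi) [isolate → culture_positive]. New: immunocompromised, culture_positive.
culture_positive first appears in round 4.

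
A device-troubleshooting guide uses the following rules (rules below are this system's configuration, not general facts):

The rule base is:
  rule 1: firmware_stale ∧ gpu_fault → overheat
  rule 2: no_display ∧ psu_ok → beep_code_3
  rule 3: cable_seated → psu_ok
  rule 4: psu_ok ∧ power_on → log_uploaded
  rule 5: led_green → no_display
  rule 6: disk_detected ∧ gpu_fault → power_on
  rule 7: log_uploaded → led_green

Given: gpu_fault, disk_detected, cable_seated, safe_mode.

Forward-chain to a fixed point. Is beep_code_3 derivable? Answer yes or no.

Round 1 fires rule 3, rule 6, giving psu_ok, power_on.
Round 2 fires rule 4, giving log_uploaded.
Round 3 fires rule 7, giving led_green.
Round 4 fires rule 5, giving no_display.
Round 5 fires rule 2, giving beep_code_3.
beep_code_3 appears in round 5, so it is derivable.

yes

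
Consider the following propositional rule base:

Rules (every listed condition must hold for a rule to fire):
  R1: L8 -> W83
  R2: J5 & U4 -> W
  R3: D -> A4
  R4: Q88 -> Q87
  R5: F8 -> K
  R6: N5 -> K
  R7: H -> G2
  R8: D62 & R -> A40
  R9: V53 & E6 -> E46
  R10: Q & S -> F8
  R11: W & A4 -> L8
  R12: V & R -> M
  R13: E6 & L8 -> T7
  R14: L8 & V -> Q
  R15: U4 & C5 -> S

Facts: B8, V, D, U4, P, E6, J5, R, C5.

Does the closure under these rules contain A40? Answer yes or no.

Round 1: R2 [J5 & U4 -> W]; R3 [D -> A4]; R12 [V & R -> M]; R15 [U4 & C5 -> S]. New: W, A4, M, S.
Round 2: R11 [W & A4 -> L8]. New: L8.
Round 3: R1 [L8 -> W83]; R13 [E6 & L8 -> T7]; R14 [L8 & V -> Q]. New: W83, T7, Q.
Round 4: R10 [Q & S -> F8]. New: F8.
Round 5: R5 [F8 -> K]. New: K.
Fixed point reached. A40 is concluded only by R8; R8 needs D62 (never derived).

no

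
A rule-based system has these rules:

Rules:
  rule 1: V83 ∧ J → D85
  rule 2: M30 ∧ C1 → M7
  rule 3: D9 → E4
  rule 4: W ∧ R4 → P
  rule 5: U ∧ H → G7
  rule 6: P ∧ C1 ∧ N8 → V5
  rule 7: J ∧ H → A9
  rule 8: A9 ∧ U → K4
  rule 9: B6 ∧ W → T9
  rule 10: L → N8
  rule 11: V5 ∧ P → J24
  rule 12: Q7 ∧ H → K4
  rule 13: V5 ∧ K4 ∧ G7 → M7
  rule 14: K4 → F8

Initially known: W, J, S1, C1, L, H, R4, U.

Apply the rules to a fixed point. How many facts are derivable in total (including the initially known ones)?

17

Round 1 fires rule 4, rule 5, rule 7, rule 10, giving P, G7, A9, N8.
Round 2 fires rule 6, rule 8, giving V5, K4.
Round 3 fires rule 11, rule 13, rule 14, giving J24, M7, F8.
Closure: {A9, C1, F8, G7, H, J, J24, K4, L, M7, N8, P, R4, S1, U, V5, W} — 17 facts.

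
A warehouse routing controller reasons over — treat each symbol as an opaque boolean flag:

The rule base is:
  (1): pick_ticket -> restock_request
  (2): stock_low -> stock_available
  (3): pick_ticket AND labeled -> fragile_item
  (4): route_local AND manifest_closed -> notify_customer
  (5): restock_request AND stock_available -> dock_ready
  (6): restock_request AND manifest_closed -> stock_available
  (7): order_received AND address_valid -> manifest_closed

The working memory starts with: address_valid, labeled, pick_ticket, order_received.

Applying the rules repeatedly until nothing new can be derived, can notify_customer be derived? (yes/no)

Round 1: (1) [pick_ticket -> restock_request]; (3) [pick_ticket AND labeled -> fragile_item]; (7) [order_received AND address_valid -> manifest_closed]. New: restock_request, fragile_item, manifest_closed.
Round 2: (6) [restock_request AND manifest_closed -> stock_available]. New: stock_available.
Round 3: (5) [restock_request AND stock_available -> dock_ready]. New: dock_ready.
Fixed point reached. notify_customer is concluded only by (4); (4) needs route_local (never derived).

no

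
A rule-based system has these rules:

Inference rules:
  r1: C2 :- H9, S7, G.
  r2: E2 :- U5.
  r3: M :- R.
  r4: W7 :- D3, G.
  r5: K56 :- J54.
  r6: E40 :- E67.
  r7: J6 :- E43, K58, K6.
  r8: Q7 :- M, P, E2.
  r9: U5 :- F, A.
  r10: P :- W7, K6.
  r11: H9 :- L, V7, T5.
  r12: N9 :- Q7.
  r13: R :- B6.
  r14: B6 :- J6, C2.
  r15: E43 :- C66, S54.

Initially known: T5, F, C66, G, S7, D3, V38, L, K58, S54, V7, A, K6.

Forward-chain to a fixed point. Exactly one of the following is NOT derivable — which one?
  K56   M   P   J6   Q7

K56

Round 1 — r4, r9, r11, r15, derive W7, U5, H9, E43.
Round 2 — r1, r2, r7, r10, derive C2, E2, J6, P.
Round 3 — r14, derive B6.
Round 4 — r13, derive R.
Round 5 — r3, derive M.
Round 6 — r8, derive Q7.
Round 7 — r12, derive N9.
Derived: J6 (round 2), P (round 2), M (round 5), Q7 (round 6). K56 never appears in any round.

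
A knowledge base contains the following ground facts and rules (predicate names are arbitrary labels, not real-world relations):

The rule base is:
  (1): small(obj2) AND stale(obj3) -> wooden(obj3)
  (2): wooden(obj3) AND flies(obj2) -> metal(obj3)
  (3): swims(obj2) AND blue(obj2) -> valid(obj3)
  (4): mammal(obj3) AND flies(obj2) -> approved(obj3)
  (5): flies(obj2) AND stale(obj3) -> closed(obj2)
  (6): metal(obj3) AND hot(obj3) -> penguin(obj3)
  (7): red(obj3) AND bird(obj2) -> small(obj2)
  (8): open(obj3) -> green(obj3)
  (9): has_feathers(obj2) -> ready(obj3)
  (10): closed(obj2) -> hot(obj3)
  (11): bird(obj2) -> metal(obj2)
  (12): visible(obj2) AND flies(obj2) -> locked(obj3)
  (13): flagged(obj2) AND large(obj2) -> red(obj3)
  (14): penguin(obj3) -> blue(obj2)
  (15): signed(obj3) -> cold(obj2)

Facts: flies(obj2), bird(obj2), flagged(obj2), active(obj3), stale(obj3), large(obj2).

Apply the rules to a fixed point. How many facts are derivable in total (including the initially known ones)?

Round 1: (5) [flies(obj2) AND stale(obj3) -> closed(obj2)]; (11) [bird(obj2) -> metal(obj2)]; (13) [flagged(obj2) AND large(obj2) -> red(obj3)]. New: closed(obj2), metal(obj2), red(obj3).
Round 2: (7) [red(obj3) AND bird(obj2) -> small(obj2)]; (10) [closed(obj2) -> hot(obj3)]. New: small(obj2), hot(obj3).
Round 3: (1) [small(obj2) AND stale(obj3) -> wooden(obj3)]. New: wooden(obj3).
Round 4: (2) [wooden(obj3) AND flies(obj2) -> metal(obj3)]. New: metal(obj3).
Round 5: (6) [metal(obj3) AND hot(obj3) -> penguin(obj3)]. New: penguin(obj3).
Round 6: (14) [penguin(obj3) -> blue(obj2)]. New: blue(obj2).
Closure: {active(obj3), bird(obj2), blue(obj2), closed(obj2), flagged(obj2), flies(obj2), hot(obj3), large(obj2), metal(obj2), metal(obj3), penguin(obj3), red(obj3), small(obj2), stale(obj3), wooden(obj3)} — 15 facts.

15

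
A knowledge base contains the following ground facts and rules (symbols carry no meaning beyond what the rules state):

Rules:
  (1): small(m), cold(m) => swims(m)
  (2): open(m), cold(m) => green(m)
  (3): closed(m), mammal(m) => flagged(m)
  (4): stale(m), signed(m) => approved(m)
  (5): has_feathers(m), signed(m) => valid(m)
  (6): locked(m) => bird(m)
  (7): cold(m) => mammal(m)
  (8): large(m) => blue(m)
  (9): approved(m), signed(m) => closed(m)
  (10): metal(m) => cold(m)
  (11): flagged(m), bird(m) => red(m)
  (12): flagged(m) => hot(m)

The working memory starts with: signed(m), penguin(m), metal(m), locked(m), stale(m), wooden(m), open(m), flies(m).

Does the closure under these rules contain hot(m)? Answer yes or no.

[1] (4) [stale(m), signed(m) => approved(m)]; (6) [locked(m) => bird(m)]; (10) [metal(m) => cold(m)]. ⇒ new: approved(m), bird(m), cold(m).
[2] (2) [open(m), cold(m) => green(m)]; (7) [cold(m) => mammal(m)]; (9) [approved(m), signed(m) => closed(m)]. ⇒ new: green(m), mammal(m), closed(m).
[3] (3) [closed(m), mammal(m) => flagged(m)]. ⇒ new: flagged(m).
[4] (11) [flagged(m), bird(m) => red(m)]; (12) [flagged(m) => hot(m)]. ⇒ new: red(m), hot(m).
hot(m) appears in round 4, so it is derivable.

yes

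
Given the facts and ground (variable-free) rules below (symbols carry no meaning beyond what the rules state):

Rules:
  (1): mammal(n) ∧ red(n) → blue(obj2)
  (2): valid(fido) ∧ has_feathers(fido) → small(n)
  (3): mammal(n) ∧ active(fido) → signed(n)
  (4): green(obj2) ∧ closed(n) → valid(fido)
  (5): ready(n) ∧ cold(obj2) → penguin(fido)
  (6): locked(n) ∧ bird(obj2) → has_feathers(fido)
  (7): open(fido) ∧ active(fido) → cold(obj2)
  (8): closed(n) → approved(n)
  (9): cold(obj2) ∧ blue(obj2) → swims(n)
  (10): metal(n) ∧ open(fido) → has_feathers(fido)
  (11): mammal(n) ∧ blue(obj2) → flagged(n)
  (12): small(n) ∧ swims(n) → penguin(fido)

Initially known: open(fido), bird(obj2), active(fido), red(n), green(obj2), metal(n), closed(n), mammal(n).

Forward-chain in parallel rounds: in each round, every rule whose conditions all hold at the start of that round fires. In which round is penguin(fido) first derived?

3

Round 1: (1) [mammal(n) ∧ red(n) → blue(obj2)]; (3) [mammal(n) ∧ active(fido) → signed(n)]; (4) [green(obj2) ∧ closed(n) → valid(fido)]; (7) [open(fido) ∧ active(fido) → cold(obj2)]; (8) [closed(n) → approved(n)]; (10) [metal(n) ∧ open(fido) → has_feathers(fido)]. Adds blue(obj2), signed(n), valid(fido), cold(obj2), approved(n), has_feathers(fido).
Round 2: (2) [valid(fido) ∧ has_feathers(fido) → small(n)]; (9) [cold(obj2) ∧ blue(obj2) → swims(n)]; (11) [mammal(n) ∧ blue(obj2) → flagged(n)]. Adds small(n), swims(n), flagged(n).
Round 3: (12) [small(n) ∧ swims(n) → penguin(fido)]. Adds penguin(fido).
penguin(fido) first appears in round 3.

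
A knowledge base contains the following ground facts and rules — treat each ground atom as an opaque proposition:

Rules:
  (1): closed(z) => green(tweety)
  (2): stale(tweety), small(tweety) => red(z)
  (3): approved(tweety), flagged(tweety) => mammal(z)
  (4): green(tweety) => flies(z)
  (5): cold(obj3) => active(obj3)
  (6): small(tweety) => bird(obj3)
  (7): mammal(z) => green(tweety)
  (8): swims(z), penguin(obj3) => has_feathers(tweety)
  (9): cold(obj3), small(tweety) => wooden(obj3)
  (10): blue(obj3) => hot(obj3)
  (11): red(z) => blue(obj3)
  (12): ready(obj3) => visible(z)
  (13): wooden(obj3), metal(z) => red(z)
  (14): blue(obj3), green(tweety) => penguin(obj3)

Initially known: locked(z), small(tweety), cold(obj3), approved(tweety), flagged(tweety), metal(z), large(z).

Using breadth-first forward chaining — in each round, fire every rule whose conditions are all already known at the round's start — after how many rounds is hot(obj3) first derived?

4

Round 1 — (3), (5), (6), (9), derive mammal(z), active(obj3), bird(obj3), wooden(obj3).
Round 2 — (7), (13), derive green(tweety), red(z).
Round 3 — (4), (11), derive flies(z), blue(obj3).
Round 4 — (10), (14), derive hot(obj3), penguin(obj3).
hot(obj3) first appears in round 4.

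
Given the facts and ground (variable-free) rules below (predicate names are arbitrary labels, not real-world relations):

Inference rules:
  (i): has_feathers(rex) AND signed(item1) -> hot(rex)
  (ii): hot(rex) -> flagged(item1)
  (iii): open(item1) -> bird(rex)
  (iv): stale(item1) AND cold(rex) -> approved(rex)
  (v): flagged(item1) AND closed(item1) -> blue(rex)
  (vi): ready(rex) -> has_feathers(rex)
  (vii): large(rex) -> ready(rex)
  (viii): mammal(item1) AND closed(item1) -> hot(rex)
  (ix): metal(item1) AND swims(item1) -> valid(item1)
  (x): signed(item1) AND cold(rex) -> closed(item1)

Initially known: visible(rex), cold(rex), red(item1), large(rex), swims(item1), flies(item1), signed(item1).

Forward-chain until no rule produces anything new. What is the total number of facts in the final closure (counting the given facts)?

Round 1: (vii) [large(rex) -> ready(rex)]; (x) [signed(item1) AND cold(rex) -> closed(item1)]. New: ready(rex), closed(item1).
Round 2: (vi) [ready(rex) -> has_feathers(rex)]. New: has_feathers(rex).
Round 3: (i) [has_feathers(rex) AND signed(item1) -> hot(rex)]. New: hot(rex).
Round 4: (ii) [hot(rex) -> flagged(item1)]. New: flagged(item1).
Round 5: (v) [flagged(item1) AND closed(item1) -> blue(rex)]. New: blue(rex).
Closure: {blue(rex), closed(item1), cold(rex), flagged(item1), flies(item1), has_feathers(rex), hot(rex), large(rex), ready(rex), red(item1), signed(item1), swims(item1), visible(rex)} — 13 facts.

13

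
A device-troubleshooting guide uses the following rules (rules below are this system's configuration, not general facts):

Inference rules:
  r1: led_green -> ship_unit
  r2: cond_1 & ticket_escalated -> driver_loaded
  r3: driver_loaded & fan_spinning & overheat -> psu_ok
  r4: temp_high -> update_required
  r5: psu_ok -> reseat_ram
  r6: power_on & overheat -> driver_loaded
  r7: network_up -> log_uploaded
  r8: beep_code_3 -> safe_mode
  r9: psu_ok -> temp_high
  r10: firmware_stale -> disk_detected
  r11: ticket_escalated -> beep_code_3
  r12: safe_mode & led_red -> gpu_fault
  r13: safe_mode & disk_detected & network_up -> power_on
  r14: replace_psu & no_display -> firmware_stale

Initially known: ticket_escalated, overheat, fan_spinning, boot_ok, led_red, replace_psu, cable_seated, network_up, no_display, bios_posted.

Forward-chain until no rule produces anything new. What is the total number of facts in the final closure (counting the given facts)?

22

Round 1 fires r7, r11, r14, giving log_uploaded, beep_code_3, firmware_stale.
Round 2 fires r8, r10, giving safe_mode, disk_detected.
Round 3 fires r12, r13, giving gpu_fault, power_on.
Round 4 fires r6, giving driver_loaded.
Round 5 fires r3, giving psu_ok.
Round 6 fires r5, r9, giving reseat_ram, temp_high.
Round 7 fires r4, giving update_required.
Closure: {beep_code_3, bios_posted, boot_ok, cable_seated, disk_detected, driver_loaded, fan_spinning, firmware_stale, gpu_fault, led_red, log_uploaded, network_up, no_display, overheat, power_on, psu_ok, replace_psu, reseat_ram, safe_mode, temp_high, ticket_escalated, update_required} — 22 facts.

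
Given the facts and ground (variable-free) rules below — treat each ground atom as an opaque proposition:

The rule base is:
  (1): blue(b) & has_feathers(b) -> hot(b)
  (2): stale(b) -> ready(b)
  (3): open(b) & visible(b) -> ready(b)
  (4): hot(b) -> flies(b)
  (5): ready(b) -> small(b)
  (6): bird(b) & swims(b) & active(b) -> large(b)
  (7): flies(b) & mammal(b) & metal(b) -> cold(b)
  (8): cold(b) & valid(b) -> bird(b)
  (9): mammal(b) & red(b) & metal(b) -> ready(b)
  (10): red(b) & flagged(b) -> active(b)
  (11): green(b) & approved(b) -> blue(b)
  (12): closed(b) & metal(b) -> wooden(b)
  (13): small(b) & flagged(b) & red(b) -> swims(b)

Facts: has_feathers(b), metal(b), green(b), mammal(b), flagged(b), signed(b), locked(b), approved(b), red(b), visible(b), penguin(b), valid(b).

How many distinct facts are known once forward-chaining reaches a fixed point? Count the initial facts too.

22

Round 1: (9) [mammal(b) & red(b) & metal(b) -> ready(b)]; (10) [red(b) & flagged(b) -> active(b)]; (11) [green(b) & approved(b) -> blue(b)]. Adds ready(b), active(b), blue(b).
Round 2: (1) [blue(b) & has_feathers(b) -> hot(b)]; (5) [ready(b) -> small(b)]. Adds hot(b), small(b).
Round 3: (4) [hot(b) -> flies(b)]; (13) [small(b) & flagged(b) & red(b) -> swims(b)]. Adds flies(b), swims(b).
Round 4: (7) [flies(b) & mammal(b) & metal(b) -> cold(b)]. Adds cold(b).
Round 5: (8) [cold(b) & valid(b) -> bird(b)]. Adds bird(b).
Round 6: (6) [bird(b) & swims(b) & active(b) -> large(b)]. Adds large(b).
Closure: {active(b), approved(b), bird(b), blue(b), cold(b), flagged(b), flies(b), green(b), has_feathers(b), hot(b), large(b), locked(b), mammal(b), metal(b), penguin(b), ready(b), red(b), signed(b), small(b), swims(b), valid(b), visible(b)} — 22 facts.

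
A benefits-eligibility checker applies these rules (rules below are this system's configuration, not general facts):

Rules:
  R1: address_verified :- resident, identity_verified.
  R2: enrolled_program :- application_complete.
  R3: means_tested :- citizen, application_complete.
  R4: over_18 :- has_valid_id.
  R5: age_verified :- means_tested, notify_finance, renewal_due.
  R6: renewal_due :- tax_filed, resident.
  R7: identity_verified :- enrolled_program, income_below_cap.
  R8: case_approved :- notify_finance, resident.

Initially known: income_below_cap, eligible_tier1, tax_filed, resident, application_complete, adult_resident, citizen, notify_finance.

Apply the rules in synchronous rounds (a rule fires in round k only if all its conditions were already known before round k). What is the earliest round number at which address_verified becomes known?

[1] R2 [enrolled_program :- application_complete.]; R3 [means_tested :- citizen, application_complete.]; R6 [renewal_due :- tax_filed, resident.]; R8 [case_approved :- notify_finance, resident.]. ⇒ new: enrolled_program, means_tested, renewal_due, case_approved.
[2] R5 [age_verified :- means_tested, notify_finance, renewal_due.]; R7 [identity_verified :- enrolled_program, income_below_cap.]. ⇒ new: age_verified, identity_verified.
[3] R1 [address_verified :- resident, identity_verified.]. ⇒ new: address_verified.
address_verified first appears in round 3.

3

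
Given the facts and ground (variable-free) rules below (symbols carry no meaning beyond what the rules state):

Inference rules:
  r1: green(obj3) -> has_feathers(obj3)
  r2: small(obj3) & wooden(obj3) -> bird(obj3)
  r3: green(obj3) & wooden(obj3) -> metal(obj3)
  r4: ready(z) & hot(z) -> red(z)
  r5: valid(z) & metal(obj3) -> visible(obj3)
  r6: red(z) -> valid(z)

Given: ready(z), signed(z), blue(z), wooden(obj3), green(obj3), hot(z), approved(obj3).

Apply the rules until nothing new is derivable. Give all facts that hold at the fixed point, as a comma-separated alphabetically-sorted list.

Round 1: r1 [green(obj3) -> has_feathers(obj3)]; r3 [green(obj3) & wooden(obj3) -> metal(obj3)]; r4 [ready(z) & hot(z) -> red(z)]. Adds has_feathers(obj3), metal(obj3), red(z).
Round 2: r6 [red(z) -> valid(z)]. Adds valid(z).
Round 3: r5 [valid(z) & metal(obj3) -> visible(obj3)]. Adds visible(obj3).

approved(obj3), blue(z), green(obj3), has_feathers(obj3), hot(z), metal(obj3), ready(z), red(z), signed(z), valid(z), visible(obj3), wooden(obj3)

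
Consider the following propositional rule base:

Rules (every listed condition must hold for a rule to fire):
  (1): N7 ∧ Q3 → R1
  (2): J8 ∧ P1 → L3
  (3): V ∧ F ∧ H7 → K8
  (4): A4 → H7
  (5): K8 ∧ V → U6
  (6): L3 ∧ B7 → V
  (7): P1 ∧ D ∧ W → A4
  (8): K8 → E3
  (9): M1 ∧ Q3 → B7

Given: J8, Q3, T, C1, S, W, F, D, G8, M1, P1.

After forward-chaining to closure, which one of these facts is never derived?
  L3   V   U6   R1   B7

R1

Round 1: (2) [J8 ∧ P1 → L3]; (7) [P1 ∧ D ∧ W → A4]; (9) [M1 ∧ Q3 → B7]. New: L3, A4, B7.
Round 2: (4) [A4 → H7]; (6) [L3 ∧ B7 → V]. New: H7, V.
Round 3: (3) [V ∧ F ∧ H7 → K8]. New: K8.
Round 4: (5) [K8 ∧ V → U6]; (8) [K8 → E3]. New: U6, E3.
Derived: V (round 2), B7 (round 1), U6 (round 4), L3 (round 1). R1 never appears in any round.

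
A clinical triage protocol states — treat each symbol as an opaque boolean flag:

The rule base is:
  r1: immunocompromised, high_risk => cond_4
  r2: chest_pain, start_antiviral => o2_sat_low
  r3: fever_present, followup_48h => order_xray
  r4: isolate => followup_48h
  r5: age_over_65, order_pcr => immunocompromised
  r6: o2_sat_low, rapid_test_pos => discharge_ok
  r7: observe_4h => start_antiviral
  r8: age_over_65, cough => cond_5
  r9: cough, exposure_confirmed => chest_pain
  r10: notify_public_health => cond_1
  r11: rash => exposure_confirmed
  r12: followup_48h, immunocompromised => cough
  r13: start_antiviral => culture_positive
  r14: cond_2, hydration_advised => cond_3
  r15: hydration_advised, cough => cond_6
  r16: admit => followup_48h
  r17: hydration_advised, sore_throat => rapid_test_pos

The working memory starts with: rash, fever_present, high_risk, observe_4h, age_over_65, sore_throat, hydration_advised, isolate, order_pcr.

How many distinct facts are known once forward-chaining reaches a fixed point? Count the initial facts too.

Round 1 fires r4, r5, r7, r11, r17, giving followup_48h, immunocompromised, start_antiviral, exposure_confirmed, rapid_test_pos.
Round 2 fires r1, r3, r12, r13, giving cond_4, order_xray, cough, culture_positive.
Round 3 fires r8, r9, r15, giving cond_5, chest_pain, cond_6.
Round 4 fires r2, giving o2_sat_low.
Round 5 fires r6, giving discharge_ok.
Closure: {age_over_65, chest_pain, cond_4, cond_5, cond_6, cough, culture_positive, discharge_ok, exposure_confirmed, fever_present, followup_48h, high_risk, hydration_advised, immunocompromised, isolate, o2_sat_low, observe_4h, order_pcr, order_xray, rapid_test_pos, rash, sore_throat, start_antiviral} — 23 facts.

23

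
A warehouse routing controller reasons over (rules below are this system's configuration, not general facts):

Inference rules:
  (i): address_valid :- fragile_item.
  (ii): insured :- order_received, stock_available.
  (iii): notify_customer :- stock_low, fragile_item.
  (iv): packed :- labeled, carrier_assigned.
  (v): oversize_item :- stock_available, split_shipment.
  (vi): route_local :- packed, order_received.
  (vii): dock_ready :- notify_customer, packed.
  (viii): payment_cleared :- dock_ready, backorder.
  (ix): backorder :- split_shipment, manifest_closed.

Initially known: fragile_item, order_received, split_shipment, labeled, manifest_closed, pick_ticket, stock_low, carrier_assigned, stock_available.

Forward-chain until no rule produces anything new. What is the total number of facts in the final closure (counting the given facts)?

Round 1 — (i), (ii), (iii), (iv), (v), (ix), derive address_valid, insured, notify_customer, packed, oversize_item, backorder.
Round 2 — (vi), (vii), derive route_local, dock_ready.
Round 3 — (viii), derive payment_cleared.
Closure: {address_valid, backorder, carrier_assigned, dock_ready, fragile_item, insured, labeled, manifest_closed, notify_customer, order_received, oversize_item, packed, payment_cleared, pick_ticket, route_local, split_shipment, stock_available, stock_low} — 18 facts.

18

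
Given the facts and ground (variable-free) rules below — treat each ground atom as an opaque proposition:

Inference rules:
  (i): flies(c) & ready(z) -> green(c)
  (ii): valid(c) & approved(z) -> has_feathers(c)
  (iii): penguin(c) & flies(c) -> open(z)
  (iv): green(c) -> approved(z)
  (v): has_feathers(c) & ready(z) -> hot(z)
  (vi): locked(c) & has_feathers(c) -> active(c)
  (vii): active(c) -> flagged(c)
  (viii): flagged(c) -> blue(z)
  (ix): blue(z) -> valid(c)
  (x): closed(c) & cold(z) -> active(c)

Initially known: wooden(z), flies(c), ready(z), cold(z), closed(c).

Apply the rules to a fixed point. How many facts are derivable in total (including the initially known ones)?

Round 1: (i) [flies(c) & ready(z) -> green(c)]; (x) [closed(c) & cold(z) -> active(c)]. New: green(c), active(c).
Round 2: (iv) [green(c) -> approved(z)]; (vii) [active(c) -> flagged(c)]. New: approved(z), flagged(c).
Round 3: (viii) [flagged(c) -> blue(z)]. New: blue(z).
Round 4: (ix) [blue(z) -> valid(c)]. New: valid(c).
Round 5: (ii) [valid(c) & approved(z) -> has_feathers(c)]. New: has_feathers(c).
Round 6: (v) [has_feathers(c) & ready(z) -> hot(z)]. New: hot(z).
Closure: {active(c), approved(z), blue(z), closed(c), cold(z), flagged(c), flies(c), green(c), has_feathers(c), hot(z), ready(z), valid(c), wooden(z)} — 13 facts.

13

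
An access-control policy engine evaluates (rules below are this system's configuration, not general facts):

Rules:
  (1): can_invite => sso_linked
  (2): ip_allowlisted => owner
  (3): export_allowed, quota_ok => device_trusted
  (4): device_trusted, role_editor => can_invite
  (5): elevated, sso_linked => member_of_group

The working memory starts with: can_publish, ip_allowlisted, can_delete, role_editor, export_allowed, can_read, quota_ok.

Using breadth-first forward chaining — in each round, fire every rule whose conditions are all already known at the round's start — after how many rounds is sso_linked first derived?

3

Round 1: (2) [ip_allowlisted => owner]; (3) [export_allowed, quota_ok => device_trusted]. Adds owner, device_trusted.
Round 2: (4) [device_trusted, role_editor => can_invite]. Adds can_invite.
Round 3: (1) [can_invite => sso_linked]. Adds sso_linked.
sso_linked first appears in round 3.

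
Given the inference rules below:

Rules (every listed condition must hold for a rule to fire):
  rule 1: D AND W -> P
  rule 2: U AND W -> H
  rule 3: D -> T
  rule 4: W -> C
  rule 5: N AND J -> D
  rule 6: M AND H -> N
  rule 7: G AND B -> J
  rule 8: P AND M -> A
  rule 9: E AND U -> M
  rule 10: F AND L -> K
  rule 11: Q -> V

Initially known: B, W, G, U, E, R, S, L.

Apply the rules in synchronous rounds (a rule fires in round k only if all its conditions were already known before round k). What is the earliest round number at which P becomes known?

4

[1] rule 2 [U AND W -> H]; rule 4 [W -> C]; rule 7 [G AND B -> J]; rule 9 [E AND U -> M]. ⇒ new: H, C, J, M.
[2] rule 6 [M AND H -> N]. ⇒ new: N.
[3] rule 5 [N AND J -> D]. ⇒ new: D.
[4] rule 1 [D AND W -> P]; rule 3 [D -> T]. ⇒ new: P, T.
P first appears in round 4.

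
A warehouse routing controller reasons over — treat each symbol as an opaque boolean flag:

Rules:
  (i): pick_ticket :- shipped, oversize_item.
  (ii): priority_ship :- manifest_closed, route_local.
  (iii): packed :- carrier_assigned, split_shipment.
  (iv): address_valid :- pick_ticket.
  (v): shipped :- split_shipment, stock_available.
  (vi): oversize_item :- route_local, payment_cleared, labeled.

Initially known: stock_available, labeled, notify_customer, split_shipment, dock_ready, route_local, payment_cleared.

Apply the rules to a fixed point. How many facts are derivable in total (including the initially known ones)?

Round 1 fires (v), (vi), giving shipped, oversize_item.
Round 2 fires (i), giving pick_ticket.
Round 3 fires (iv), giving address_valid.
Closure: {address_valid, dock_ready, labeled, notify_customer, oversize_item, payment_cleared, pick_ticket, route_local, shipped, split_shipment, stock_available} — 11 facts.

11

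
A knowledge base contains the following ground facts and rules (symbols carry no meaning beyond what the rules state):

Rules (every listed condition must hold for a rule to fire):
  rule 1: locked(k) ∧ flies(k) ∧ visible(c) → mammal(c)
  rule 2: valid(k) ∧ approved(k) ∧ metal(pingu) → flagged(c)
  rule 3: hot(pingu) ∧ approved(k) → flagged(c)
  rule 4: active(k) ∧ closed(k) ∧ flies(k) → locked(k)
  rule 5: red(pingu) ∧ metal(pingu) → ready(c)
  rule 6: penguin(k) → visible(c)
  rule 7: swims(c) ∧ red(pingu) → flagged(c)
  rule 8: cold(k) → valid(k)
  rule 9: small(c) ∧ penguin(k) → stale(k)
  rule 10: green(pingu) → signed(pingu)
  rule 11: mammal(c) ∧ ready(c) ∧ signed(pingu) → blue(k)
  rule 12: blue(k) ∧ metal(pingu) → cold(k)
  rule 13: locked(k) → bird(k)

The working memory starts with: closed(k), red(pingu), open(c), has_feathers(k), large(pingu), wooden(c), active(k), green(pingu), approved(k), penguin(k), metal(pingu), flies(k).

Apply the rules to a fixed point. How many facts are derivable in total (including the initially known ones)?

22

[1] rule 4 [active(k) ∧ closed(k) ∧ flies(k) → locked(k)]; rule 5 [red(pingu) ∧ metal(pingu) → ready(c)]; rule 6 [penguin(k) → visible(c)]; rule 10 [green(pingu) → signed(pingu)]. ⇒ new: locked(k), ready(c), visible(c), signed(pingu).
[2] rule 1 [locked(k) ∧ flies(k) ∧ visible(c) → mammal(c)]; rule 13 [locked(k) → bird(k)]. ⇒ new: mammal(c), bird(k).
[3] rule 11 [mammal(c) ∧ ready(c) ∧ signed(pingu) → blue(k)]. ⇒ new: blue(k).
[4] rule 12 [blue(k) ∧ metal(pingu) → cold(k)]. ⇒ new: cold(k).
[5] rule 8 [cold(k) → valid(k)]. ⇒ new: valid(k).
[6] rule 2 [valid(k) ∧ approved(k) ∧ metal(pingu) → flagged(c)]. ⇒ new: flagged(c).
Closure: {active(k), approved(k), bird(k), blue(k), closed(k), cold(k), flagged(c), flies(k), green(pingu), has_feathers(k), large(pingu), locked(k), mammal(c), metal(pingu), open(c), penguin(k), ready(c), red(pingu), signed(pingu), valid(k), visible(c), wooden(c)} — 22 facts.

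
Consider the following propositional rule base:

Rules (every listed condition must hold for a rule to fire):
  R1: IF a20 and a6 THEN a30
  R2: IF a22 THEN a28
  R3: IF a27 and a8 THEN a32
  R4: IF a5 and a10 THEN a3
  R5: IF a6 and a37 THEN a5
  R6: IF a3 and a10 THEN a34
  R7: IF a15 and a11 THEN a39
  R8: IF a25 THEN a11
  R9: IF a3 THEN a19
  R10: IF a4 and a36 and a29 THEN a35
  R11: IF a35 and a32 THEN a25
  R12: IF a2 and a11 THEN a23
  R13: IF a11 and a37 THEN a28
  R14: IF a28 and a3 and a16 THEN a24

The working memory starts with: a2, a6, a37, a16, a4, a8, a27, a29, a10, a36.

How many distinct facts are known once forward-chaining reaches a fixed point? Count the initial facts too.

21

Round 1 fires R3, R5, R10, giving a32, a5, a35.
Round 2 fires R4, R11, giving a3, a25.
Round 3 fires R6, R8, R9, giving a34, a11, a19.
Round 4 fires R12, R13, giving a23, a28.
Round 5 fires R14, giving a24.
Closure: {a10, a11, a16, a19, a2, a23, a24, a25, a27, a28, a29, a3, a32, a34, a35, a36, a37, a4, a5, a6, a8} — 21 facts.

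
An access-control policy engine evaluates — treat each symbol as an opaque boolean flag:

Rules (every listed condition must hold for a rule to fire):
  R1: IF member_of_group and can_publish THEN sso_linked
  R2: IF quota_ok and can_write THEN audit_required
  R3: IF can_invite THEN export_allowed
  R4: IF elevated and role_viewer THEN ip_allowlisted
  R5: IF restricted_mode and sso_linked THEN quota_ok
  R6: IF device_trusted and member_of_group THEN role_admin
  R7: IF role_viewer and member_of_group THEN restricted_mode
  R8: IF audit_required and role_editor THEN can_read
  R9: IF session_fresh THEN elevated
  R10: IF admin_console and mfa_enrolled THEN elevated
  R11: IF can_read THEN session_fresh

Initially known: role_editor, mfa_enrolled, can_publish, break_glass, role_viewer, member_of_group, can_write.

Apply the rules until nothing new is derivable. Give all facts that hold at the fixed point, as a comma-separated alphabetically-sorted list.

audit_required, break_glass, can_publish, can_read, can_write, elevated, ip_allowlisted, member_of_group, mfa_enrolled, quota_ok, restricted_mode, role_editor, role_viewer, session_fresh, sso_linked

[1] R1 [IF member_of_group and can_publish THEN sso_linked]; R7 [IF role_viewer and member_of_group THEN restricted_mode]. ⇒ new: sso_linked, restricted_mode.
[2] R5 [IF restricted_mode and sso_linked THEN quota_ok]. ⇒ new: quota_ok.
[3] R2 [IF quota_ok and can_write THEN audit_required]. ⇒ new: audit_required.
[4] R8 [IF audit_required and role_editor THEN can_read]. ⇒ new: can_read.
[5] R11 [IF can_read THEN session_fresh]. ⇒ new: session_fresh.
[6] R9 [IF session_fresh THEN elevated]. ⇒ new: elevated.
[7] R4 [IF elevated and role_viewer THEN ip_allowlisted]. ⇒ new: ip_allowlisted.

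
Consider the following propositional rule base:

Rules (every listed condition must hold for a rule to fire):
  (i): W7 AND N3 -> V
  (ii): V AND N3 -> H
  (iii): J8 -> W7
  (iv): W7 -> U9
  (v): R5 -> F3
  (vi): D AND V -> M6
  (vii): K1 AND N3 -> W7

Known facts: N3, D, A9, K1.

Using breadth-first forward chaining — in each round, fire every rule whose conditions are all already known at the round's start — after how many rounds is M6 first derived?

3

Round 1 — (vii), derive W7.
Round 2 — (i), (iv), derive V, U9.
Round 3 — (ii), (vi), derive H, M6.
M6 first appears in round 3.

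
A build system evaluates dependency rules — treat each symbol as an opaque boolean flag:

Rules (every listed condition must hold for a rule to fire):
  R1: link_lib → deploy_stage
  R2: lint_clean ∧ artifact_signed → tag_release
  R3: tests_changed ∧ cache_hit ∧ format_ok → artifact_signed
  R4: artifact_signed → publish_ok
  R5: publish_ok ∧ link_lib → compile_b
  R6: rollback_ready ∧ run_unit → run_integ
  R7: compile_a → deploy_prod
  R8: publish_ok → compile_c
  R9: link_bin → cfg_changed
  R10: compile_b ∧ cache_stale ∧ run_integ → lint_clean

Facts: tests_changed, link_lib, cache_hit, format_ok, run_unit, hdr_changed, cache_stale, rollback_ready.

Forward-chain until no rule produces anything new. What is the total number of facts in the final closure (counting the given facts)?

Round 1: R1 [link_lib → deploy_stage]; R3 [tests_changed ∧ cache_hit ∧ format_ok → artifact_signed]; R6 [rollback_ready ∧ run_unit → run_integ]. Adds deploy_stage, artifact_signed, run_integ.
Round 2: R4 [artifact_signed → publish_ok]. Adds publish_ok.
Round 3: R5 [publish_ok ∧ link_lib → compile_b]; R8 [publish_ok → compile_c]. Adds compile_b, compile_c.
Round 4: R10 [compile_b ∧ cache_stale ∧ run_integ → lint_clean]. Adds lint_clean.
Round 5: R2 [lint_clean ∧ artifact_signed → tag_release]. Adds tag_release.
Closure: {artifact_signed, cache_hit, cache_stale, compile_b, compile_c, deploy_stage, format_ok, hdr_changed, link_lib, lint_clean, publish_ok, rollback_ready, run_integ, run_unit, tag_release, tests_changed} — 16 facts.

16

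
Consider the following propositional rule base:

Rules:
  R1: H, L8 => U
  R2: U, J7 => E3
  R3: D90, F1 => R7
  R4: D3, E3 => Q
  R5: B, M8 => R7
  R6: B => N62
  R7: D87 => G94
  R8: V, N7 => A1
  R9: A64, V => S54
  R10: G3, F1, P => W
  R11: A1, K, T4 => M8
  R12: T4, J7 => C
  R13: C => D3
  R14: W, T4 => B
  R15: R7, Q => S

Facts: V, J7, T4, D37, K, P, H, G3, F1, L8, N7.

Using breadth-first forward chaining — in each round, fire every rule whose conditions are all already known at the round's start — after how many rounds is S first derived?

Round 1: R1 [H, L8 => U]; R8 [V, N7 => A1]; R10 [G3, F1, P => W]; R12 [T4, J7 => C]. Adds U, A1, W, C.
Round 2: R2 [U, J7 => E3]; R11 [A1, K, T4 => M8]; R13 [C => D3]; R14 [W, T4 => B]. Adds E3, M8, D3, B.
Round 3: R4 [D3, E3 => Q]; R5 [B, M8 => R7]; R6 [B => N62]. Adds Q, R7, N62.
Round 4: R15 [R7, Q => S]. Adds S.
S first appears in round 4.

4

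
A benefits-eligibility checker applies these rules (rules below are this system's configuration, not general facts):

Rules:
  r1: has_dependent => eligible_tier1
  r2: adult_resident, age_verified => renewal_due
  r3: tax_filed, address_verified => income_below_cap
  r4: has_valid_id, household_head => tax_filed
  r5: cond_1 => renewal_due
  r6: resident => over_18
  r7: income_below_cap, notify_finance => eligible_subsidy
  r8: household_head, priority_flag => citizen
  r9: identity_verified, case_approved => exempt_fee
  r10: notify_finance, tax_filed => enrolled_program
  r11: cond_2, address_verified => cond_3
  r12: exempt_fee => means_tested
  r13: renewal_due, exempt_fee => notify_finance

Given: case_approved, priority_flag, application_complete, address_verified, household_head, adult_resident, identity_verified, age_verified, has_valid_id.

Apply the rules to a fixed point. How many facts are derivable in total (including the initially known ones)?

Round 1 — r2, r4, r8, r9, derive renewal_due, tax_filed, citizen, exempt_fee.
Round 2 — r3, r12, r13, derive income_below_cap, means_tested, notify_finance.
Round 3 — r7, r10, derive eligible_subsidy, enrolled_program.
Closure: {address_verified, adult_resident, age_verified, application_complete, case_approved, citizen, eligible_subsidy, enrolled_program, exempt_fee, has_valid_id, household_head, identity_verified, income_below_cap, means_tested, notify_finance, priority_flag, renewal_due, tax_filed} — 18 facts.

18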